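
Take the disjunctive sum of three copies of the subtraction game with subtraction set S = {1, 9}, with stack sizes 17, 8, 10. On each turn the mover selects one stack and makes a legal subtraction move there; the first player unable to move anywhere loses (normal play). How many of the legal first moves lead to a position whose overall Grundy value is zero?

All stacks use S = {1, 9}:
n :  0  1  2  3  4  5  6  7  8  9 10 11 12 13 14 15 16 17
G :  0  1  0  1  0  1  0  1  0  1  0  1  0  1  0  1  0  1
Stack A: G(17) = 1.
Stack B: G(8) = 0.
Stack C: G(10) = 0.
Combined Grundy value = 1 ⊕ 0 ⊕ 0 = 1.
A winning move leaves total XOR = 0, i.e. changes one component's Grundy value g to g ⊕ X where X is the current total.
Stack A: need g' = 1⊕1 = 0. Options: 17−1→G=0, 17−9→G=0. Hits: 2.
Stack B: need g' = 0⊕1 = 1. Options: 8−1→G=1. Hits: 1.
Stack C: need g' = 0⊕1 = 1. Options: 10−1→G=1, 10−9→G=1. Hits: 2.

5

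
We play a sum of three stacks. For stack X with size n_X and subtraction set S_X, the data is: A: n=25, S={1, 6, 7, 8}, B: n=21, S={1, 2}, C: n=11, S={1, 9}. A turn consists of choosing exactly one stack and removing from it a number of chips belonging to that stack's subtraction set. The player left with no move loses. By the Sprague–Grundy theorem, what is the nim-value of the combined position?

5

Stack A, S = {1, 6, 7, 8}:
G(0) = 0
G(1) = mex{0} = 1
G(2) = mex{1} = 0
G(3) = mex{0} = 1
G(4) = mex{1} = 0
G(5) = mex{0} = 1
G(6) = mex{1,0} = 2
G(7) = mex{2,1,0} = 3
G(8) = mex{3,0,1,0} = 2
G(9) = mex{2,1,0,1} = 3
G(10) = mex{3,0,1,0} = 2
G(11) = mex{2,1,0,1} = 3
G(12) = mex{3,2,1,0} = 4
G(13) = mex{4,3,2,1} = 0
G(14) = mex{0,2,3,2} = 1
G(15) = mex{1,3,2,3} = 0
G(16) = mex{0,2,3,2} = 1
G(17) = mex{1,3,2,3} = 0
G(18) = mex{0,4,3,2} = 1
G(19) = mex{1,0,4,3} = 2
G(20) = mex{2,1,0,4} = 3
G(21) = mex{3,0,1,0} = 2
G(22) = mex{2,1,0,1} = 3
G(23) = mex{3,0,1,0} = 2
G(24) = mex{2,1,0,1} = 3
G(25) = mex{3,2,1,0} = 4
G_A(25) = 4.
Stack B, S = {1, 2}:
n :  0  1  2  3  4  5  6  7  8  9 10 11 12 13 14 15 16 17 18 19 20 21
G :  0  1  2  0  1  2  0  1  2  0  1  2  0  1  2  0  1  2  0  1  2  0
G_B(21) = 0.
Stack C, S = {1, 9}:
G(0) = 0
G(1) = mex{0} = 1
G(2) = mex{1} = 0
G(3) = mex{0} = 1
G(4) = mex{1} = 0
G(5) = mex{0} = 1
G(6) = mex{1} = 0
G(7) = mex{0} = 1
G(8) = mex{1} = 0
G(9) = mex{0,0} = 1
G(10) = mex{1,1} = 0
G(11) = mex{0,0} = 1
G_C(11) = 1.
Combined Grundy value = 4 ⊕ 0 ⊕ 1 = 5.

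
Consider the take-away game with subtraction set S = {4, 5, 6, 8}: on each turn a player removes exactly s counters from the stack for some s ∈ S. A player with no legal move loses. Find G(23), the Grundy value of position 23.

G(0) = 0
G(1) = mex{} = 0
G(2) = mex{} = 0
G(3) = mex{} = 0
G(4) = mex{0} = 1
G(5) = mex{0,0} = 1
G(6) = mex{0,0,0} = 1
G(7) = mex{0,0,0} = 1
G(8) = mex{1,0,0,0} = 2
G(9) = mex{1,1,0,0} = 2
G(10) = mex{1,1,1,0} = 2
G(11) = mex{1,1,1,0} = 2
G(12) = mex{2,1,1,1} = 0
G(13) = mex{2,2,1,1} = 0
G(14) = mex{2,2,2,1} = 0
G(15) = mex{2,2,2,1} = 0
G(16) = mex{0,2,2,2} = 1
G(17) = mex{0,0,2,2} = 1
G(18) = mex{0,0,0,2} = 1
G(19) = mex{0,0,0,2} = 1
G(20) = mex{1,0,0,0} = 2
G(21) = mex{1,1,0,0} = 2
G(22) = mex{1,1,1,0} = 2
G(23) = mex{1,1,1,0} = 2

2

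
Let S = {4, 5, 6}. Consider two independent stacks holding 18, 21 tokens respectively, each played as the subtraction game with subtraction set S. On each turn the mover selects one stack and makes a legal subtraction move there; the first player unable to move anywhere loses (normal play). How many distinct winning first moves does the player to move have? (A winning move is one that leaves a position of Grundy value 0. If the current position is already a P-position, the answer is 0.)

2

All stacks use S = {4, 5, 6}:
G(0) = 0
G(1) = mex{} = 0
G(2) = mex{} = 0
G(3) = mex{} = 0
G(4) = mex{0} = 1
G(5) = mex{0,0} = 1
G(6) = mex{0,0,0} = 1
G(7) = mex{0,0,0} = 1
G(8) = mex{1,0,0} = 2
G(9) = mex{1,1,0} = 2
G(10) = mex{1,1,1} = 0
G(11) = mex{1,1,1} = 0
G(12) = mex{2,1,1} = 0
G(13) = mex{2,2,1} = 0
G(14) = mex{0,2,2} = 1
G(15) = mex{0,0,2} = 1
G(16) = mex{0,0,0} = 1
G(17) = mex{0,0,0} = 1
G(18) = mex{1,0,0} = 2
G(19) = mex{1,1,0} = 2
G(20) = mex{1,1,1} = 0
G(21) = mex{1,1,1} = 0
Stack A: G(18) = 2.
Stack B: G(21) = 0.
Combined Grundy value = 2 ⊕ 0 = 2.
A winning move leaves total XOR = 0, i.e. changes one component's Grundy value g to g ⊕ X where X is the current total.
Stack A: need g' = 2⊕2 = 0. Options: 18−4→G=1, 18−5→G=0, 18−6→G=0. Hits: 2.
Stack B: need g' = 0⊕2 = 2. Options: 21−4→G=1, 21−5→G=1, 21−6→G=1. Hits: 0.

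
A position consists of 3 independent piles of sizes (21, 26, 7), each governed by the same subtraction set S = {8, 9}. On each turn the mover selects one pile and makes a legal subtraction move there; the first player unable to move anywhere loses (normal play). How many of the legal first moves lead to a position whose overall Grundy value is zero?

4

All piles use S = {8, 9}:
n :  0  1  2  3  4  5  6  7  8  9 10 11 12 13 14 15 16 17 18 19 20 21 22 23 24 25 26
G :  0  0  0  0  0  0  0  0  1  1  1  1  1  1  1  1  2  0  0  0  0  0  0  0  0  1  1
Pile A: G(21) = 0.
Pile B: G(26) = 1.
Pile C: G(7) = 0.
Combined Grundy value = 0 ⊕ 1 ⊕ 0 = 1.
A winning move leaves total XOR = 0, i.e. changes one component's Grundy value g to g ⊕ X where X is the current total.
Pile A: need g' = 0⊕1 = 1. Options: 21−8→G=1, 21−9→G=1. Hits: 2.
Pile B: need g' = 1⊕1 = 0. Options: 26−8→G=0, 26−9→G=0. Hits: 2.
Pile C: need g' = 0⊕1 = 1. Options: . Hits: 0.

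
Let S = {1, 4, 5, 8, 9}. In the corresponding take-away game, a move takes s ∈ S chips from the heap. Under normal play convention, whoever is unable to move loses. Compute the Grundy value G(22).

n :  0  1  2  3  4  5  6  7  8  9 10 11 12 13 14 15 16 17 18 19 20 21 22
G :  0  1  0  1  2  3  2  3  4  5  4  5  0  1  0  1  2  3  2  3  4  5  4

4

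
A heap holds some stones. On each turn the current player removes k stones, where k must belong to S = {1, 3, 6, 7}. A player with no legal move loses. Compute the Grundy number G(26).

G(0) = 0
G(1) = mex{0} = 1
G(2) = mex{1} = 0
G(3) = mex{0,0} = 1
G(4) = mex{1,1} = 0
G(5) = mex{0,0} = 1
G(6) = mex{1,1,0} = 2
G(7) = mex{2,0,1,0} = 3
G(8) = mex{3,1,0,1} = 2
G(9) = mex{2,2,1,0} = 3
G(10) = mex{3,3,0,1} = 2
G(11) = mex{2,2,1,0} = 3
G(12) = mex{3,3,2,1} = 0
G(13) = mex{0,2,3,2} = 1
G(14) = mex{1,3,2,3} = 0
G(15) = mex{0,0,3,2} = 1
G(16) = mex{1,1,2,3} = 0
G(17) = mex{0,0,3,2} = 1
G(18) = mex{1,1,0,3} = 2
G(19) = mex{2,0,1,0} = 3
G(20) = mex{3,1,0,1} = 2
G(21) = mex{2,2,1,0} = 3
G(22) = mex{3,3,0,1} = 2
G(23) = mex{2,2,1,0} = 3
G(24) = mex{3,3,2,1} = 0
G(25) = mex{0,2,3,2} = 1
G(26) = mex{1,3,2,3} = 0

0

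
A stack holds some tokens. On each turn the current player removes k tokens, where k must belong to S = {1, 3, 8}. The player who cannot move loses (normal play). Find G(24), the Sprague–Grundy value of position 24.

G(0) = 0
G(1) = mex{0} = 1
G(2) = mex{1} = 0
G(3) = mex{0,0} = 1
G(4) = mex{1,1} = 0
G(5) = mex{0,0} = 1
G(6) = mex{1,1} = 0
G(7) = mex{0,0} = 1
G(8) = mex{1,1,0} = 2
G(9) = mex{2,0,1} = 3
G(10) = mex{3,1,0} = 2
G(11) = mex{2,2,1} = 0
G(12) = mex{0,3,0} = 1
G(13) = mex{1,2,1} = 0
G(14) = mex{0,0,0} = 1
G(15) = mex{1,1,1} = 0
G(16) = mex{0,0,2} = 1
G(17) = mex{1,1,3} = 0
G(18) = mex{0,0,2} = 1
G(19) = mex{1,1,0} = 2
G(20) = mex{2,0,1} = 3
G(21) = mex{3,1,0} = 2
G(22) = mex{2,2,1} = 0
G(23) = mex{0,3,0} = 1
G(24) = mex{1,2,1} = 0

0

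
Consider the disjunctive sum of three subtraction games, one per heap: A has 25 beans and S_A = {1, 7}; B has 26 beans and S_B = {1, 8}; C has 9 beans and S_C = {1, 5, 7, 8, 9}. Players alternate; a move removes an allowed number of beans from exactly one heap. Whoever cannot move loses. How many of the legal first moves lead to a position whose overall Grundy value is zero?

Heap A, S = {1, 7}:
G(0) = 0
G(1) = mex{0} = 1
G(2) = mex{1} = 0
G(3) = mex{0} = 1
G(4) = mex{1} = 0
G(5) = mex{0} = 1
G(6) = mex{1} = 0
G(7) = mex{0,0} = 1
G(8) = mex{1,1} = 0
G(9) = mex{0,0} = 1
G(10) = mex{1,1} = 0
G(11) = mex{0,0} = 1
G(12) = mex{1,1} = 0
G(13) = mex{0,0} = 1
G(14) = mex{1,1} = 0
G(15) = mex{0,0} = 1
G(16) = mex{1,1} = 0
G(17) = mex{0,0} = 1
G(18) = mex{1,1} = 0
G(19) = mex{0,0} = 1
G(20) = mex{1,1} = 0
G(21) = mex{0,0} = 1
G(22) = mex{1,1} = 0
G(23) = mex{0,0} = 1
G(24) = mex{1,1} = 0
G(25) = mex{0,0} = 1
G_A(25) = 1.
Heap B, S = {1, 8}:
n :  0  1  2  3  4  5  6  7  8  9 10 11 12 13 14 15 16 17 18 19 20 21 22 23 24 25 26
G :  0  1  0  1  0  1  0  1  2  0  1  0  1  0  1  0  1  2  0  1  0  1  0  1  0  1  2
G_B(26) = 2.
Heap C, S = {1, 5, 7, 8, 9}:
G(0) = 0
G(1) = mex{0} = 1
G(2) = mex{1} = 0
G(3) = mex{0} = 1
G(4) = mex{1} = 0
G(5) = mex{0,0} = 1
G(6) = mex{1,1} = 0
G(7) = mex{0,0,0} = 1
G(8) = mex{1,1,1,0} = 2
G(9) = mex{2,0,0,1,0} = 3
G_C(9) = 3.
Combined Grundy value = 1 ⊕ 2 ⊕ 3 = 0.
A winning move leaves total XOR = 0, i.e. changes one component's Grundy value g to g ⊕ X where X is the current total.
Heap A: target g' = 1⊕0 = 1, but every legal move changes the Grundy value (mex property), so 0 moves.
Heap B: target g' = 2⊕0 = 2, but every legal move changes the Grundy value (mex property), so 0 moves.
Heap C: target g' = 3⊕0 = 3, but every legal move changes the Grundy value (mex property), so 0 moves.

0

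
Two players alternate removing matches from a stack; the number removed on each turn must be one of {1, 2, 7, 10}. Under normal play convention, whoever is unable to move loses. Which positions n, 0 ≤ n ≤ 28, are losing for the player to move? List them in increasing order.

n :  0  1  2  3  4  5  6  7  8  9 10 11 12 13 14 15 16 17 18 19 20 21 22 23 24 25 26 27 28
G :  0  1  2  0  1  2  0  1  2  0  1  2  0  1  2  0  1  2  0  1  2  0  1  2  0  1  2  0  1
P-positions are exactly the n with G(n) = 0.

0, 3, 6, 9, 12, 15, 18, 21, 24, 27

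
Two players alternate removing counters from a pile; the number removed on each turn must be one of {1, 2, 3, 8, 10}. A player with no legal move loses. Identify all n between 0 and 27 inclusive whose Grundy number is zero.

n :  0  1  2  3  4  5  6  7  8  9 10 11 12 13 14 15 16 17 18 19 20 21 22 23 24 25 26 27
G :  0  1  2  3  0  1  2  3  4  0  1  2  3  0  1  2  3  4  0  1  2  3  0  1  2  3  4  0
P-positions are exactly the n with G(n) = 0.

0, 4, 9, 13, 18, 22, 27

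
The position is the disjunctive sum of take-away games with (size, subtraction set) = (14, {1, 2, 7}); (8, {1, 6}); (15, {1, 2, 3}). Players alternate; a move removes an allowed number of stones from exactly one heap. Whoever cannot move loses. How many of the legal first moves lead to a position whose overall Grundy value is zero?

0

Heap A, S = {1, 2, 7}:
n :  0  1  2  3  4  5  6  7  8  9 10 11 12 13 14
G :  0  1  2  0  1  2  0  1  2  0  1  2  0  1  2
G_A(14) = 2.
Heap B, S = {1, 6}:
G(0) = 0
G(1) = mex{0} = 1
G(2) = mex{1} = 0
G(3) = mex{0} = 1
G(4) = mex{1} = 0
G(5) = mex{0} = 1
G(6) = mex{1,0} = 2
G(7) = mex{2,1} = 0
G(8) = mex{0,0} = 1
G_B(8) = 1.
Heap C, S = {1, 2, 3}:
n :  0  1  2  3  4  5  6  7  8  9 10 11 12 13 14 15
G :  0  1  2  3  0  1  2  3  0  1  2  3  0  1  2  3
G_C(15) = 3.
Combined Grundy value = 2 ⊕ 1 ⊕ 3 = 0.
A winning move leaves total XOR = 0, i.e. changes one component's Grundy value g to g ⊕ X where X is the current total.
Heap A: target g' = 2⊕0 = 2, but every legal move changes the Grundy value (mex property), so 0 moves.
Heap B: target g' = 1⊕0 = 1, but every legal move changes the Grundy value (mex property), so 0 moves.
Heap C: target g' = 3⊕0 = 3, but every legal move changes the Grundy value (mex property), so 0 moves.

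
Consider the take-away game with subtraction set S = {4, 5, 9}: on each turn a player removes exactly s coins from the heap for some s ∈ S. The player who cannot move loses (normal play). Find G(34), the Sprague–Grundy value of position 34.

n :  0  1  2  3  4  5  6  7  8  9 10 11 12 13 14 15 16 17 18 19 20 21 22 23 24 25 26 27 28 29 30 31 32 33 34
G :  0  0  0  0  1  1  1  1  2  2  2  2  3  0  0  0  0  1  1  1  1  2  2  2  2  3  0  0  0  0  1  1  1  1  2

2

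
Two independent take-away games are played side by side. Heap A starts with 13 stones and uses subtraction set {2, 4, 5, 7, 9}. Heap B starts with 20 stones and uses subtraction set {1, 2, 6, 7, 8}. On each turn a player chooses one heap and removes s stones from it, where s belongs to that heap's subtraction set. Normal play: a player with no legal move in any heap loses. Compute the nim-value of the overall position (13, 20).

4

Heap A, S = {2, 4, 5, 7, 9}:
n :  0  1  2  3  4  5  6  7  8  9 10 11 12 13
G :  0  0  1  1  2  2  3  3  4  4  5  0  0  1
G_A(13) = 1.
Heap B, S = {1, 2, 6, 7, 8}:
G(0) = 0
G(1) = mex{0} = 1
G(2) = mex{1,0} = 2
G(3) = mex{2,1} = 0
G(4) = mex{0,2} = 1
G(5) = mex{1,0} = 2
G(6) = mex{2,1,0} = 3
G(7) = mex{3,2,1,0} = 4
G(8) = mex{4,3,2,1,0} = 5
G(9) = mex{5,4,0,2,1} = 3
G(10) = mex{3,5,1,0,2} = 4
G(11) = mex{4,3,2,1,0} = 5
G(12) = mex{5,4,3,2,1} = 0
G(13) = mex{0,5,4,3,2} = 1
G(14) = mex{1,0,5,4,3} = 2
G(15) = mex{2,1,3,5,4} = 0
G(16) = mex{0,2,4,3,5} = 1
G(17) = mex{1,0,5,4,3} = 2
G(18) = mex{2,1,0,5,4} = 3
G(19) = mex{3,2,1,0,5} = 4
G(20) = mex{4,3,2,1,0} = 5
G_B(20) = 5.
Combined Grundy value = 1 ⊕ 5 = 4.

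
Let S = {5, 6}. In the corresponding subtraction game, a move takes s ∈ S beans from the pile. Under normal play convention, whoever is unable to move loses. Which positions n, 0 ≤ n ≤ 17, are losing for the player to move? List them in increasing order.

n :  0  1  2  3  4  5  6  7  8  9 10 11 12 13 14 15 16 17
G :  0  0  0  0  0  1  1  1  1  1  2  0  0  0  0  0  1  1
P-positions are exactly the n with G(n) = 0.

0, 1, 2, 3, 4, 11, 12, 13, 14, 15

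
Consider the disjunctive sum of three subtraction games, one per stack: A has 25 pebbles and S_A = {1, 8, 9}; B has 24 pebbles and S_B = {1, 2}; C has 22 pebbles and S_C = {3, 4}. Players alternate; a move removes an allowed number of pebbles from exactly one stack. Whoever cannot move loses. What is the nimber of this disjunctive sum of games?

Stack A, S = {1, 8, 9}:
G(0) = 0
G(1) = mex{0} = 1
G(2) = mex{1} = 0
G(3) = mex{0} = 1
G(4) = mex{1} = 0
G(5) = mex{0} = 1
G(6) = mex{1} = 0
G(7) = mex{0} = 1
G(8) = mex{1,0} = 2
G(9) = mex{2,1,0} = 3
G(10) = mex{3,0,1} = 2
G(11) = mex{2,1,0} = 3
G(12) = mex{3,0,1} = 2
G(13) = mex{2,1,0} = 3
G(14) = mex{3,0,1} = 2
G(15) = mex{2,1,0} = 3
G(16) = mex{3,2,1} = 0
G(17) = mex{0,3,2} = 1
G(18) = mex{1,2,3} = 0
G(19) = mex{0,3,2} = 1
G(20) = mex{1,2,3} = 0
G(21) = mex{0,3,2} = 1
G(22) = mex{1,2,3} = 0
G(23) = mex{0,3,2} = 1
G(24) = mex{1,0,3} = 2
G(25) = mex{2,1,0} = 3
G_A(25) = 3.
Stack B, S = {1, 2}:
n :  0  1  2  3  4  5  6  7  8  9 10 11 12 13 14 15 16 17 18 19 20 21 22 23 24
G :  0  1  2  0  1  2  0  1  2  0  1  2  0  1  2  0  1  2  0  1  2  0  1  2  0
G_B(24) = 0.
Stack C, S = {3, 4}:
n :  0  1  2  3  4  5  6  7  8  9 10 11 12 13 14 15 16 17 18 19 20 21 22
G :  0  0  0  1  1  1  2  0  0  0  1  1  1  2  0  0  0  1  1  1  2  0  0
G_C(22) = 0.
Combined Grundy value = 3 ⊕ 0 ⊕ 0 = 3.

3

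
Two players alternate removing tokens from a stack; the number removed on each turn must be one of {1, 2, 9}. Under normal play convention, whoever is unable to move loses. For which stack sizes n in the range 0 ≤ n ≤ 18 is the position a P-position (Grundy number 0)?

G(0) = 0
G(1) = mex{0} = 1
G(2) = mex{1,0} = 2
G(3) = mex{2,1} = 0
G(4) = mex{0,2} = 1
G(5) = mex{1,0} = 2
G(6) = mex{2,1} = 0
G(7) = mex{0,2} = 1
G(8) = mex{1,0} = 2
G(9) = mex{2,1,0} = 3
G(10) = mex{3,2,1} = 0
G(11) = mex{0,3,2} = 1
G(12) = mex{1,0,0} = 2
G(13) = mex{2,1,1} = 0
G(14) = mex{0,2,2} = 1
G(15) = mex{1,0,0} = 2
G(16) = mex{2,1,1} = 0
G(17) = mex{0,2,2} = 1
G(18) = mex{1,0,3} = 2
P-positions are exactly the n with G(n) = 0.

0, 3, 6, 10, 13, 16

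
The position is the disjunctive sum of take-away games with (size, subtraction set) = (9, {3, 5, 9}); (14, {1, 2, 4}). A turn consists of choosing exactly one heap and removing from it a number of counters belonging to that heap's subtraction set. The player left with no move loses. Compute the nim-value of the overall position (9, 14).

Heap A, S = {3, 5, 9}:
n : 0 1 2 3 4 5 6 7 8 9
G : 0 0 0 1 1 1 2 2 0 3
G_A(9) = 3.
Heap B, S = {1, 2, 4}:
n :  0  1  2  3  4  5  6  7  8  9 10 11 12 13 14
G :  0  1  2  0  1  2  0  1  2  0  1  2  0  1  2
G_B(14) = 2.
Combined Grundy value = 3 ⊕ 2 = 1.

1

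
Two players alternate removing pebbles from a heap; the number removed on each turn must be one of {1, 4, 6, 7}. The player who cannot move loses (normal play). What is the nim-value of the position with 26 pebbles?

n :  0  1  2  3  4  5  6  7  8  9 10 11 12 13 14 15 16 17 18 19 20 21 22 23 24 25 26
G :  0  1  0  1  2  0  1  2  3  2  0  1  2  0  1  0  1  2  0  1  2  3  2  0  1  2  0

0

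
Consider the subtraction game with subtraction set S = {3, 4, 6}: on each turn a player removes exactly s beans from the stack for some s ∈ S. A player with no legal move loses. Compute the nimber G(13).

1

n :  0  1  2  3  4  5  6  7  8  9 10 11 12 13
G :  0  0  0  1  1  1  2  2  2  0  0  0  1  1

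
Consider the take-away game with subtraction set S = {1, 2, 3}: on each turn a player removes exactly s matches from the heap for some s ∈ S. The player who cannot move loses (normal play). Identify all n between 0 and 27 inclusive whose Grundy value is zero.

0, 4, 8, 12, 16, 20, 24

n :  0  1  2  3  4  5  6  7  8  9 10 11 12 13 14 15 16 17 18 19 20 21 22 23 24 25 26 27
G :  0  1  2  3  0  1  2  3  0  1  2  3  0  1  2  3  0  1  2  3  0  1  2  3  0  1  2  3
P-positions are exactly the n with G(n) = 0.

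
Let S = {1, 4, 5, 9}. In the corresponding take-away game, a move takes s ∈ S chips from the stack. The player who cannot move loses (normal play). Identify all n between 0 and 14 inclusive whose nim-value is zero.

0, 2, 8, 10

G(0) = 0
G(1) = mex{0} = 1
G(2) = mex{1} = 0
G(3) = mex{0} = 1
G(4) = mex{1,0} = 2
G(5) = mex{2,1,0} = 3
G(6) = mex{3,0,1} = 2
G(7) = mex{2,1,0} = 3
G(8) = mex{3,2,1} = 0
G(9) = mex{0,3,2,0} = 1
G(10) = mex{1,2,3,1} = 0
G(11) = mex{0,3,2,0} = 1
G(12) = mex{1,0,3,1} = 2
G(13) = mex{2,1,0,2} = 3
G(14) = mex{3,0,1,3} = 2
P-positions are exactly the n with G(n) = 0.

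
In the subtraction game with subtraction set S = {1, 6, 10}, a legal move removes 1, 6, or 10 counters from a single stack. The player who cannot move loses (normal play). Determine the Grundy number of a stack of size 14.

G(0) = 0
G(1) = mex{0} = 1
G(2) = mex{1} = 0
G(3) = mex{0} = 1
G(4) = mex{1} = 0
G(5) = mex{0} = 1
G(6) = mex{1,0} = 2
G(7) = mex{2,1} = 0
G(8) = mex{0,0} = 1
G(9) = mex{1,1} = 0
G(10) = mex{0,0,0} = 1
G(11) = mex{1,1,1} = 0
G(12) = mex{0,2,0} = 1
G(13) = mex{1,0,1} = 2
G(14) = mex{2,1,0} = 3

3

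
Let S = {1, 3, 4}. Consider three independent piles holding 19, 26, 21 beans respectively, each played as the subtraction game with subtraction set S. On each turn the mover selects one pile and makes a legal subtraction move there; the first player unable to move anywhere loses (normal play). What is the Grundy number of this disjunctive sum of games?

All piles use S = {1, 3, 4}:
n :  0  1  2  3  4  5  6  7  8  9 10 11 12 13 14 15 16 17 18 19 20 21 22 23 24 25 26
G :  0  1  0  1  2  3  2  0  1  0  1  2  3  2  0  1  0  1  2  3  2  0  1  0  1  2  3
Pile A: G(19) = 3.
Pile B: G(26) = 3.
Pile C: G(21) = 0.
Combined Grundy value = 3 ⊕ 3 ⊕ 0 = 0.

0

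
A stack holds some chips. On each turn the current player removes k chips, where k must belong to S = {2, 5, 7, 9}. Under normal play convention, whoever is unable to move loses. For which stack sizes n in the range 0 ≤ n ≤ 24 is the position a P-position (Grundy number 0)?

0, 1, 4, 12, 15, 16

G(0) = 0
G(1) = mex{} = 0
G(2) = mex{0} = 1
G(3) = mex{0} = 1
G(4) = mex{1} = 0
G(5) = mex{1,0} = 2
G(6) = mex{0,0} = 1
G(7) = mex{2,1,0} = 3
G(8) = mex{1,1,0} = 2
G(9) = mex{3,0,1,0} = 2
G(10) = mex{2,2,1,0} = 3
G(11) = mex{2,1,0,1} = 3
G(12) = mex{3,3,2,1} = 0
G(13) = mex{3,2,1,0} = 4
G(14) = mex{0,2,3,2} = 1
G(15) = mex{4,3,2,1} = 0
G(16) = mex{1,3,2,3} = 0
G(17) = mex{0,0,3,2} = 1
G(18) = mex{0,4,3,2} = 1
G(19) = mex{1,1,0,3} = 2
G(20) = mex{1,0,4,3} = 2
G(21) = mex{2,0,1,0} = 3
G(22) = mex{2,1,0,4} = 3
G(23) = mex{3,1,0,1} = 2
G(24) = mex{3,2,1,0} = 4
P-positions are exactly the n with G(n) = 0.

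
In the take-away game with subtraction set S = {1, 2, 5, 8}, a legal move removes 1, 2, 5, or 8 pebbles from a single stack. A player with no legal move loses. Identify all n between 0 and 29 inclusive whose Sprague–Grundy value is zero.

n :  0  1  2  3  4  5  6  7  8  9 10 11 12 13 14 15 16 17 18 19 20 21 22 23 24 25 26 27 28 29
G :  0  1  2  0  1  2  0  1  2  0  1  2  0  1  2  0  1  2  0  1  2  0  1  2  0  1  2  0  1  2
P-positions are exactly the n with G(n) = 0.

0, 3, 6, 9, 12, 15, 18, 21, 24, 27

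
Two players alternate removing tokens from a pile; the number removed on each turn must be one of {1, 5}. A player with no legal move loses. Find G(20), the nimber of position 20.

n :  0  1  2  3  4  5  6  7  8  9 10 11 12 13 14 15 16 17 18 19 20
G :  0  1  0  1  0  1  0  1  0  1  0  1  0  1  0  1  0  1  0  1  0

0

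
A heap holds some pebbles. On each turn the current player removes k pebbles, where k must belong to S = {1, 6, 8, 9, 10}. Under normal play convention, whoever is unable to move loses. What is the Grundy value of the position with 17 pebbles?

3

G(0) = 0
G(1) = mex{0} = 1
G(2) = mex{1} = 0
G(3) = mex{0} = 1
G(4) = mex{1} = 0
G(5) = mex{0} = 1
G(6) = mex{1,0} = 2
G(7) = mex{2,1} = 0
G(8) = mex{0,0,0} = 1
G(9) = mex{1,1,1,0} = 2
G(10) = mex{2,0,0,1,0} = 3
G(11) = mex{3,1,1,0,1} = 2
G(12) = mex{2,2,0,1,0} = 3
G(13) = mex{3,0,1,0,1} = 2
G(14) = mex{2,1,2,1,0} = 3
G(15) = mex{3,2,0,2,1} = 4
G(16) = mex{4,3,1,0,2} = 5
G(17) = mex{5,2,2,1,0} = 3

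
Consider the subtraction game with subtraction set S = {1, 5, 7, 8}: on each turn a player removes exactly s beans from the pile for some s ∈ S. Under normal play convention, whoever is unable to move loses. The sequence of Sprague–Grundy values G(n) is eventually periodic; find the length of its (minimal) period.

15

n :  0  1  2  3  4  5  6  7  8  9 10 11 12 13 14 15 16 17 18 19 20 21 22 23 24 25 26 27 28 29 30 31
G :  0  1  0  1  0  1  0  1  2  3  2  3  2  3  2  0  1  0  1  0  1  0  1  2  3  2  3  2  3  2  0  1
G(n+15) = G(n) holds for n = 0,…,7 (a full window of length max(S) = 8), so the sequence is purely periodic with period 15.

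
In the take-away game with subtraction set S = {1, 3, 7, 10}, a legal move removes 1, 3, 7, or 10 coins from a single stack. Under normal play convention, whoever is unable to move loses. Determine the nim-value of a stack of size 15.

3

G(0) = 0
G(1) = mex{0} = 1
G(2) = mex{1} = 0
G(3) = mex{0,0} = 1
G(4) = mex{1,1} = 0
G(5) = mex{0,0} = 1
G(6) = mex{1,1} = 0
G(7) = mex{0,0,0} = 1
G(8) = mex{1,1,1} = 0
G(9) = mex{0,0,0} = 1
G(10) = mex{1,1,1,0} = 2
G(11) = mex{2,0,0,1} = 3
G(12) = mex{3,1,1,0} = 2
G(13) = mex{2,2,0,1} = 3
G(14) = mex{3,3,1,0} = 2
G(15) = mex{2,2,0,1} = 3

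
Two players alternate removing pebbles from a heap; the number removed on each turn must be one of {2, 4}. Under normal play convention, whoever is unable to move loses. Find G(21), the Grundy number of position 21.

G(0) = 0
G(1) = mex{} = 0
G(2) = mex{0} = 1
G(3) = mex{0} = 1
G(4) = mex{1,0} = 2
G(5) = mex{1,0} = 2
G(6) = mex{2,1} = 0
G(7) = mex{2,1} = 0
G(8) = mex{0,2} = 1
G(9) = mex{0,2} = 1
G(10) = mex{1,0} = 2
G(11) = mex{1,0} = 2
G(12) = mex{2,1} = 0
G(13) = mex{2,1} = 0
G(14) = mex{0,2} = 1
G(15) = mex{0,2} = 1
G(16) = mex{1,0} = 2
G(17) = mex{1,0} = 2
G(18) = mex{2,1} = 0
G(19) = mex{2,1} = 0
G(20) = mex{0,2} = 1
G(21) = mex{0,2} = 1

1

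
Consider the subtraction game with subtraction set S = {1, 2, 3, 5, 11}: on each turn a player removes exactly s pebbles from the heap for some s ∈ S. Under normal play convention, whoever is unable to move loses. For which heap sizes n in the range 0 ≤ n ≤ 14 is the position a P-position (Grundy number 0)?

0, 4, 8, 12

n :  0  1  2  3  4  5  6  7  8  9 10 11 12 13 14
G :  0  1  2  3  0  1  2  3  0  1  2  3  0  1  2
P-positions are exactly the n with G(n) = 0.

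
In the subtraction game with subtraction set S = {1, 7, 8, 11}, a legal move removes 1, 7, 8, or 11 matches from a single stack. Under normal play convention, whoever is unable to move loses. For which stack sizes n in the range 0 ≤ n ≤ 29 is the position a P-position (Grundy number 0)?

0, 2, 4, 6, 16, 18, 20, 22

n :  0  1  2  3  4  5  6  7  8  9 10 11 12 13 14 15 16 17 18 19 20 21 22 23 24 25 26 27 28 29
G :  0  1  0  1  0  1  0  1  2  3  2  3  2  3  2  3  0  1  0  1  0  1  0  1  2  3  2  3  2  3
P-positions are exactly the n with G(n) = 0.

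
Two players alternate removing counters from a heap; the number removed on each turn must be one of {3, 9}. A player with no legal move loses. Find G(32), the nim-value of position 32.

0

n :  0  1  2  3  4  5  6  7  8  9 10 11 12 13 14 15 16 17 18 19 20 21 22 23 24 25 26 27 28 29 30 31 32
G :  0  0  0  1  1  1  0  0  0  1  1  1  0  0  0  1  1  1  0  0  0  1  1  1  0  0  0  1  1  1  0  0  0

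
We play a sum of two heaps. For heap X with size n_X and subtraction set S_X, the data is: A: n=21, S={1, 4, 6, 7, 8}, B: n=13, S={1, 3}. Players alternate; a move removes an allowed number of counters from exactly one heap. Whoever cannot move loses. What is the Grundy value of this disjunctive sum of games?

3

Heap A, S = {1, 4, 6, 7, 8}:
n :  0  1  2  3  4  5  6  7  8  9 10 11 12 13 14 15 16 17 18 19 20 21
G :  0  1  0  1  2  0  1  2  3  2  3  4  5  3  0  1  0  1  2  0  1  2
G_A(21) = 2.
Heap B, S = {1, 3}:
n :  0  1  2  3  4  5  6  7  8  9 10 11 12 13
G :  0  1  0  1  0  1  0  1  0  1  0  1  0  1
G_B(13) = 1.
Combined Grundy value = 2 ⊕ 1 = 3.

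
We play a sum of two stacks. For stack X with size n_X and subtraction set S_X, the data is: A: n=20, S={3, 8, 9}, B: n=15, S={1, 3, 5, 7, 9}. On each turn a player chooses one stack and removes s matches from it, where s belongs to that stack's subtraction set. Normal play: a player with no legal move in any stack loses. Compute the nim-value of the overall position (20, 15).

Stack A, S = {3, 8, 9}:
n :  0  1  2  3  4  5  6  7  8  9 10 11 12 13 14 15 16 17 18 19 20
G :  0  0  0  1  1  1  0  0  2  1  1  3  0  0  2  1  1  0  0  0  1
G_A(20) = 1.
Stack B, S = {1, 3, 5, 7, 9}:
G(0) = 0
G(1) = mex{0} = 1
G(2) = mex{1} = 0
G(3) = mex{0,0} = 1
G(4) = mex{1,1} = 0
G(5) = mex{0,0,0} = 1
G(6) = mex{1,1,1} = 0
G(7) = mex{0,0,0,0} = 1
G(8) = mex{1,1,1,1} = 0
G(9) = mex{0,0,0,0,0} = 1
G(10) = mex{1,1,1,1,1} = 0
G(11) = mex{0,0,0,0,0} = 1
G(12) = mex{1,1,1,1,1} = 0
G(13) = mex{0,0,0,0,0} = 1
G(14) = mex{1,1,1,1,1} = 0
G(15) = mex{0,0,0,0,0} = 1
G_B(15) = 1.
Combined Grundy value = 1 ⊕ 1 = 0.

0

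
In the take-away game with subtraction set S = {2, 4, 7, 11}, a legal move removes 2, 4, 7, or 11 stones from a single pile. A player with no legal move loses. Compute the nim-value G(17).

1

n :  0  1  2  3  4  5  6  7  8  9 10 11 12 13 14 15 16 17
G :  0  0  1  1  2  2  0  3  1  0  2  1  3  2  0  0  1  1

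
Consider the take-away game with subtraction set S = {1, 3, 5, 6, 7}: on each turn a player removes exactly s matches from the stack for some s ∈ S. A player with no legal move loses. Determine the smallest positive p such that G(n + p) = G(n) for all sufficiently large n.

n :  0  1  2  3  4  5  6  7  8  9 10 11 12 13 14 15 16 17 18 19 20 21 22 23 24 25
G :  0  1  0  1  0  1  2  3  2  3  2  3  0  1  0  1  0  1  2  3  2  3  2  3  0  1
G(n+12) = G(n) holds for n = 0,…,6 (a full window of length max(S) = 7), so the sequence is purely periodic with period 12.

12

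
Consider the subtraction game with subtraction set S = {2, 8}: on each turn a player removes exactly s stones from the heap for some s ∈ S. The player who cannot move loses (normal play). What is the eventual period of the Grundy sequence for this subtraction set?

10

n :  0  1  2  3  4  5  6  7  8  9 10 11 12 13 14 15 16 17 18 19 20 21
G :  0  0  1  1  0  0  1  1  2  2  0  0  1  1  0  0  1  1  2  2  0  0
G(n+10) = G(n) holds for n = 0,…,7 (a full window of length max(S) = 8), so the sequence is purely periodic with period 10.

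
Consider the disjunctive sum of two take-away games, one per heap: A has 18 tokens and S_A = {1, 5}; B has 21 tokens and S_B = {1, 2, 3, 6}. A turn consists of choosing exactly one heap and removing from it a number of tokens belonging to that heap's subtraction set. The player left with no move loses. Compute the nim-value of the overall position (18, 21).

Heap A, S = {1, 5}:
G(0) = 0
G(1) = mex{0} = 1
G(2) = mex{1} = 0
G(3) = mex{0} = 1
G(4) = mex{1} = 0
G(5) = mex{0,0} = 1
G(6) = mex{1,1} = 0
G(7) = mex{0,0} = 1
G(8) = mex{1,1} = 0
G(9) = mex{0,0} = 1
G(10) = mex{1,1} = 0
G(11) = mex{0,0} = 1
G(12) = mex{1,1} = 0
G(13) = mex{0,0} = 1
G(14) = mex{1,1} = 0
G(15) = mex{0,0} = 1
G(16) = mex{1,1} = 0
G(17) = mex{0,0} = 1
G(18) = mex{1,1} = 0
G_A(18) = 0.
Heap B, S = {1, 2, 3, 6}:
n :  0  1  2  3  4  5  6  7  8  9 10 11 12 13 14 15 16 17 18 19 20 21
G :  0  1  2  3  0  1  2  3  0  1  2  3  0  1  2  3  0  1  2  3  0  1
G_B(21) = 1.
Combined Grundy value = 0 ⊕ 1 = 1.

1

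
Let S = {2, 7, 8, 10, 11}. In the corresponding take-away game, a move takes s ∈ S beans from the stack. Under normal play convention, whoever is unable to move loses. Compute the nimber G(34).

0

n :  0  1  2  3  4  5  6  7  8  9 10 11 12 13 14 15 16 17 18 19 20 21 22 23 24 25 26 27 28 29 30 31 32 33 34
G :  0  0  1  1  0  0  1  1  2  2  3  3  2  2  3  3  4  0  0  1  1  0  0  1  1  2  2  3  3  2  2  3  3  4  0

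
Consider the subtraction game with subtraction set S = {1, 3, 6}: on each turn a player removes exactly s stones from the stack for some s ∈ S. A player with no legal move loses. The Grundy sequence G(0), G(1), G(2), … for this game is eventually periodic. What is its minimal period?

9

n :  0  1  2  3  4  5  6  7  8  9 10 11 12 13 14 15 16 17 18 19
G :  0  1  0  1  0  1  2  3  2  0  1  0  1  0  1  2  3  2  0  1
G(n+9) = G(n) holds for n = 0,…,5 (a full window of length max(S) = 6), so the sequence is purely periodic with period 9.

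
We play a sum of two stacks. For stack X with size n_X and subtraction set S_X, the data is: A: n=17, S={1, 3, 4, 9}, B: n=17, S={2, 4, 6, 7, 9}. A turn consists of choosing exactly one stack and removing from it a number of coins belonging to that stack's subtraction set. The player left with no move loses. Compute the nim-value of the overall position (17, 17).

Stack A, S = {1, 3, 4, 9}:
n :  0  1  2  3  4  5  6  7  8  9 10 11 12 13 14 15 16 17
G :  0  1  0  1  2  3  2  0  1  4  3  2  0  1  0  1  2  3
G_A(17) = 3.
Stack B, S = {2, 4, 6, 7, 9}:
G(0) = 0
G(1) = mex{} = 0
G(2) = mex{0} = 1
G(3) = mex{0} = 1
G(4) = mex{1,0} = 2
G(5) = mex{1,0} = 2
G(6) = mex{2,1,0} = 3
G(7) = mex{2,1,0,0} = 3
G(8) = mex{3,2,1,0} = 4
G(9) = mex{3,2,1,1,0} = 4
G(10) = mex{4,3,2,1,0} = 5
G(11) = mex{4,3,2,2,1} = 0
G(12) = mex{5,4,3,2,1} = 0
G(13) = mex{0,4,3,3,2} = 1
G(14) = mex{0,5,4,3,2} = 1
G(15) = mex{1,0,4,4,3} = 2
G(16) = mex{1,0,5,4,3} = 2
G(17) = mex{2,1,0,5,4} = 3
G_B(17) = 3.
Combined Grundy value = 3 ⊕ 3 = 0.

0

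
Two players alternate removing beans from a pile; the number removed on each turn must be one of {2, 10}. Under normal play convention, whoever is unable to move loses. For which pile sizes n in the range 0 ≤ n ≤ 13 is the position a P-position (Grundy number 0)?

G(0) = 0
G(1) = mex{} = 0
G(2) = mex{0} = 1
G(3) = mex{0} = 1
G(4) = mex{1} = 0
G(5) = mex{1} = 0
G(6) = mex{0} = 1
G(7) = mex{0} = 1
G(8) = mex{1} = 0
G(9) = mex{1} = 0
G(10) = mex{0,0} = 1
G(11) = mex{0,0} = 1
G(12) = mex{1,1} = 0
G(13) = mex{1,1} = 0
P-positions are exactly the n with G(n) = 0.

0, 1, 4, 5, 8, 9, 12, 13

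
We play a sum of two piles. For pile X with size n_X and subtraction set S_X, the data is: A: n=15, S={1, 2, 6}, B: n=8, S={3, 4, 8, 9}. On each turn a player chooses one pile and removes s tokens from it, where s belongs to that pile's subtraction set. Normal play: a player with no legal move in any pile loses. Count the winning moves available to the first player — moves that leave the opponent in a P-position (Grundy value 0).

3

Pile A, S = {1, 2, 6}:
G(0) = 0
G(1) = mex{0} = 1
G(2) = mex{1,0} = 2
G(3) = mex{2,1} = 0
G(4) = mex{0,2} = 1
G(5) = mex{1,0} = 2
G(6) = mex{2,1,0} = 3
G(7) = mex{3,2,1} = 0
G(8) = mex{0,3,2} = 1
G(9) = mex{1,0,0} = 2
G(10) = mex{2,1,1} = 0
G(11) = mex{0,2,2} = 1
G(12) = mex{1,0,3} = 2
G(13) = mex{2,1,0} = 3
G(14) = mex{3,2,1} = 0
G(15) = mex{0,3,2} = 1
G_A(15) = 1.
Pile B, S = {3, 4, 8, 9}:
G(0) = 0
G(1) = mex{} = 0
G(2) = mex{} = 0
G(3) = mex{0} = 1
G(4) = mex{0,0} = 1
G(5) = mex{0,0} = 1
G(6) = mex{1,0} = 2
G(7) = mex{1,1} = 0
G(8) = mex{1,1,0} = 2
G_B(8) = 2.
Combined Grundy value = 1 ⊕ 2 = 3.
A winning move leaves total XOR = 0, i.e. changes one component's Grundy value g to g ⊕ X where X is the current total.
Pile A: need g' = 1⊕3 = 2. Options: 15−1→G=0, 15−2→G=3, 15−6→G=2. Hits: 1.
Pile B: need g' = 2⊕3 = 1. Options: 8−3→G=1, 8−4→G=1, 8−8→G=0. Hits: 2.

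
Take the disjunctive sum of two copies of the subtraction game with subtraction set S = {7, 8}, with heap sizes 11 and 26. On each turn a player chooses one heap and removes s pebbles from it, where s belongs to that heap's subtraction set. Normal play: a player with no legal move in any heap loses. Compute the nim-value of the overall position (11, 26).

All heaps use S = {7, 8}:
G(0) = 0
G(1) = mex{} = 0
G(2) = mex{} = 0
G(3) = mex{} = 0
G(4) = mex{} = 0
G(5) = mex{} = 0
G(6) = mex{} = 0
G(7) = mex{0} = 1
G(8) = mex{0,0} = 1
G(9) = mex{0,0} = 1
G(10) = mex{0,0} = 1
G(11) = mex{0,0} = 1
G(12) = mex{0,0} = 1
G(13) = mex{0,0} = 1
G(14) = mex{1,0} = 2
G(15) = mex{1,1} = 0
G(16) = mex{1,1} = 0
G(17) = mex{1,1} = 0
G(18) = mex{1,1} = 0
G(19) = mex{1,1} = 0
G(20) = mex{1,1} = 0
G(21) = mex{2,1} = 0
G(22) = mex{0,2} = 1
G(23) = mex{0,0} = 1
G(24) = mex{0,0} = 1
G(25) = mex{0,0} = 1
G(26) = mex{0,0} = 1
Heap A: G(11) = 1.
Heap B: G(26) = 1.
Combined Grundy value = 1 ⊕ 1 = 0.

0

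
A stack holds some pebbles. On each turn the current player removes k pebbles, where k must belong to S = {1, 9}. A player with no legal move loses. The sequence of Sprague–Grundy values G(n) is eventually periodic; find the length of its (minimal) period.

2

G(0) = 0
G(1) = mex{0} = 1
G(2) = mex{1} = 0
G(3) = mex{0} = 1
G(4) = mex{1} = 0
G(5) = mex{0} = 1
G(6) = mex{1} = 0
G(7) = mex{0} = 1
G(8) = mex{1} = 0
G(9) = mex{0,0} = 1
G(10) = mex{1,1} = 0
G(11) = mex{0,0} = 1
G(12) = mex{1,1} = 0
G(13) = mex{0,0} = 1
G(14) = mex{1,1} = 0
G(n+2) = G(n) holds for n = 0,…,8 (a full window of length max(S) = 9), so the sequence is purely periodic with period 2.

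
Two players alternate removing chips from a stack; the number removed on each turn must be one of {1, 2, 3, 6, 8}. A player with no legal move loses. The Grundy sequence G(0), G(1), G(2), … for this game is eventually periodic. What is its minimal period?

n :  0  1  2  3  4  5  6  7  8  9 10 11 12 13 14 15 16 17 18 19
G :  0  1  2  3  0  1  2  3  4  0  1  2  3  0  1  2  3  4  0  1
G(n+9) = G(n) holds for n = 0,…,7 (a full window of length max(S) = 8), so the sequence is purely periodic with period 9.

9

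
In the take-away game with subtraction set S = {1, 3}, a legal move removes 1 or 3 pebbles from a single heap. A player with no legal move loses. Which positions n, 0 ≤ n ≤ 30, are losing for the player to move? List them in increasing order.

0, 2, 4, 6, 8, 10, 12, 14, 16, 18, 20, 22, 24, 26, 28, 30

G(0) = 0
G(1) = mex{0} = 1
G(2) = mex{1} = 0
G(3) = mex{0,0} = 1
G(4) = mex{1,1} = 0
G(5) = mex{0,0} = 1
G(6) = mex{1,1} = 0
G(7) = mex{0,0} = 1
G(8) = mex{1,1} = 0
G(9) = mex{0,0} = 1
G(10) = mex{1,1} = 0
G(11) = mex{0,0} = 1
G(12) = mex{1,1} = 0
G(13) = mex{0,0} = 1
G(14) = mex{1,1} = 0
G(15) = mex{0,0} = 1
G(16) = mex{1,1} = 0
G(17) = mex{0,0} = 1
G(18) = mex{1,1} = 0
G(19) = mex{0,0} = 1
G(20) = mex{1,1} = 0
G(21) = mex{0,0} = 1
G(22) = mex{1,1} = 0
G(23) = mex{0,0} = 1
G(24) = mex{1,1} = 0
G(25) = mex{0,0} = 1
G(26) = mex{1,1} = 0
G(27) = mex{0,0} = 1
G(28) = mex{1,1} = 0
G(29) = mex{0,0} = 1
G(30) = mex{1,1} = 0
P-positions are exactly the n with G(n) = 0.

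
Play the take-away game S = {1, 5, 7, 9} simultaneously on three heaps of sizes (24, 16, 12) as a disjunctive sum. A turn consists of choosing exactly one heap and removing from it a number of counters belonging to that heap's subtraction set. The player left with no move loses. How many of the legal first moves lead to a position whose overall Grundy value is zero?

All heaps use S = {1, 5, 7, 9}:
n :  0  1  2  3  4  5  6  7  8  9 10 11 12 13 14 15 16 17 18 19 20 21 22 23 24
G :  0  1  0  1  0  1  0  1  0  1  0  1  0  1  0  1  0  1  0  1  0  1  0  1  0
Heap A: G(24) = 0.
Heap B: G(16) = 0.
Heap C: G(12) = 0.
Combined Grundy value = 0 ⊕ 0 ⊕ 0 = 0.
A winning move leaves total XOR = 0, i.e. changes one component's Grundy value g to g ⊕ X where X is the current total.
Heap A: target g' = 0⊕0 = 0, but every legal move changes the Grundy value (mex property), so 0 moves.
Heap B: target g' = 0⊕0 = 0, but every legal move changes the Grundy value (mex property), so 0 moves.
Heap C: target g' = 0⊕0 = 0, but every legal move changes the Grundy value (mex property), so 0 moves.

0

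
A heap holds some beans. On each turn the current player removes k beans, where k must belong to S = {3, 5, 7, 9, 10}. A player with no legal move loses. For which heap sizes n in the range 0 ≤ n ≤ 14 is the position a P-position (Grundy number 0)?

n :  0  1  2  3  4  5  6  7  8  9 10 11 12 13 14
G :  0  0  0  1  1  1  2  2  2  3  3  3  4  0  0
P-positions are exactly the n with G(n) = 0.

0, 1, 2, 13, 14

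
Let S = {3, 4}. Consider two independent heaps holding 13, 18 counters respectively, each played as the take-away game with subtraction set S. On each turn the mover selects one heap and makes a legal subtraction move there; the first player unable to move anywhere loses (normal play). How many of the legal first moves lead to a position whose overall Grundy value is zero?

All heaps use S = {3, 4}:
G(0) = 0
G(1) = mex{} = 0
G(2) = mex{} = 0
G(3) = mex{0} = 1
G(4) = mex{0,0} = 1
G(5) = mex{0,0} = 1
G(6) = mex{1,0} = 2
G(7) = mex{1,1} = 0
G(8) = mex{1,1} = 0
G(9) = mex{2,1} = 0
G(10) = mex{0,2} = 1
G(11) = mex{0,0} = 1
G(12) = mex{0,0} = 1
G(13) = mex{1,0} = 2
G(14) = mex{1,1} = 0
G(15) = mex{1,1} = 0
G(16) = mex{2,1} = 0
G(17) = mex{0,2} = 1
G(18) = mex{0,0} = 1
Heap A: G(13) = 2.
Heap B: G(18) = 1.
Combined Grundy value = 2 ⊕ 1 = 3.
A winning move leaves total XOR = 0, i.e. changes one component's Grundy value g to g ⊕ X where X is the current total.
Heap A: need g' = 2⊕3 = 1. Options: 13−3→G=1, 13−4→G=0. Hits: 1.
Heap B: need g' = 1⊕3 = 2. Options: 18−3→G=0, 18−4→G=0. Hits: 0.

1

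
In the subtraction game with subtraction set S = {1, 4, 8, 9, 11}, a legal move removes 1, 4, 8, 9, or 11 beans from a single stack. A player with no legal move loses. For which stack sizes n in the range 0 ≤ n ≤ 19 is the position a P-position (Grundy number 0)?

G(0) = 0
G(1) = mex{0} = 1
G(2) = mex{1} = 0
G(3) = mex{0} = 1
G(4) = mex{1,0} = 2
G(5) = mex{2,1} = 0
G(6) = mex{0,0} = 1
G(7) = mex{1,1} = 0
G(8) = mex{0,2,0} = 1
G(9) = mex{1,0,1,0} = 2
G(10) = mex{2,1,0,1} = 3
G(11) = mex{3,0,1,0,0} = 2
G(12) = mex{2,1,2,1,1} = 0
G(13) = mex{0,2,0,2,0} = 1
G(14) = mex{1,3,1,0,1} = 2
G(15) = mex{2,2,0,1,2} = 3
G(16) = mex{3,0,1,0,0} = 2
G(17) = mex{2,1,2,1,1} = 0
G(18) = mex{0,2,3,2,0} = 1
G(19) = mex{1,3,2,3,1} = 0
P-positions are exactly the n with G(n) = 0.

0, 2, 5, 7, 12, 17, 19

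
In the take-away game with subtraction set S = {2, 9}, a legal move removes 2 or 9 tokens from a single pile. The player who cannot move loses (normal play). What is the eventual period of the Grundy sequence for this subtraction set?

11

n :  0  1  2  3  4  5  6  7  8  9 10 11 12 13 14 15 16 17 18 19 20 21 22 23
G :  0  0  1  1  0  0  1  1  0  2  1  0  0  1  1  0  0  1  1  0  2  1  0  0
G(n+11) = G(n) holds for n = 0,…,8 (a full window of length max(S) = 9), so the sequence is purely periodic with period 11.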